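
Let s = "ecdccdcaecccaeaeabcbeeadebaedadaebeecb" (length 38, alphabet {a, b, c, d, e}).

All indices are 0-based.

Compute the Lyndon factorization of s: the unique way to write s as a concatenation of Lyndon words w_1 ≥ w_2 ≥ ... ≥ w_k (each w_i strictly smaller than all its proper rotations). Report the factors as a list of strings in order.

["e", "cd", "ccd", "c", "aeccc", "ae", "ae", "abcbeeadebaedadaebeecb"]

emit factor 1: 'e' (i=0, period=1)
emit factor 2: 'cd' (i=1, period=2)
emit factor 3: 'ccd' (i=3, period=3)
emit factor 4: 'c' (i=6, period=1)
emit factor 5: 'aeccc' (i=7, period=5)
emit factor 6: 'ae' (i=12, period=2)
emit factor 7: 'ae' (i=14, period=2)
emit factor 8: 'abcbeeadebaedadaebeecb' (i=16, period=22)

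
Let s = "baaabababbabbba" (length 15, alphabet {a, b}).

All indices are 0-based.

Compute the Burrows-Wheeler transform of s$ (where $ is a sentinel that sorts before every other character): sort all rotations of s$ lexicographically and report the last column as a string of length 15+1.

rank  rotation          last
    0  $baaabababbabbba  a
    1  a$baaabababbabbb  b
    2  aaabababbabbba$b  b
    3  aabababbabbba$ba  a
    4  abababbabbba$baa  a
    5  ababbabbba$baaab  b
    6  abbabbba$baaabab  b
    7  abbba$baaabababb  b
    8  ba$baaabababbabb  b
    9  baaabababbabbba$  $
   10  bababbabbba$baaa  a
   11  babbabbba$baaaba  a
   12  babbba$baaababab  b
   13  bba$baaabababbab  b
   14  bbabbba$baaababa  a
   15  bbba$baaabababba  a

abbaabbbb$aabbaa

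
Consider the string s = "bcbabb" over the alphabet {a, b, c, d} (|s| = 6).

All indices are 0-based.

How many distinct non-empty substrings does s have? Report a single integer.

sorted suffixes:
  #0 SA[0]=3  'abb'
  #1 SA[1]=5  'b'
  #2 SA[2]=2  'babb'
  #3 SA[3]=4  'bb'
  #4 SA[4]=0  'bcbabb'
  #5 SA[5]=1  'cbabb'

SA = [3, 5, 2, 4, 0, 1]
[i] adj suffixes → lcp
  [1] 3/5 → 0 ('')
  [2] 5/2 → 1 ('b')
  [3] 2/4 → 1 ('b')
  [4] 4/0 → 1 ('b')
  [5] 0/1 → 0 ('')

n(n+1)/2 = 6·7/2 = 21
Σ LCP = 0 + 0 + 1 + 1 + 1 + 0 = 3
distinct = 21 − 3 = 18

18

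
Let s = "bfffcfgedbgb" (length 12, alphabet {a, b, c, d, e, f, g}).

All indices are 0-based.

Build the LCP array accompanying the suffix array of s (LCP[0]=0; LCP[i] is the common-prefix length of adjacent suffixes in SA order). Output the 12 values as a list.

rank→(start, suffix):
  0 → (11, 'b')
  1 → (0, 'bfffcfgedbgb')
  2 → (9, 'bgb')
  3 → (4, 'cfgedbgb')
  4 → (8, 'dbgb')
  5 → (7, 'edbgb')
  6 → (3, 'fcfgedbgb')
  7 → (2, 'ffcfgedbgb')
  8 → (1, 'fffcfgedbgb')
  9 → (5, 'fgedbgb')
  10 → (10, 'gb')
  11 → (6, 'gedbgb')

SA = [11, 0, 9, 4, 8, 7, 3, 2, 1, 5, 10, 6]
i: (SA[i-1],SA[i]) lcp shared
  1: (11,0) 1 'b'
  2: (0,9) 1 'b'
  3: (9,4) 0 ''
  4: (4,8) 0 ''
  5: (8,7) 0 ''
  6: (7,3) 0 ''
  7: (3,2) 1 'f'
  8: (2,1) 2 'ff'
  9: (1,5) 1 'f'
  10: (5,10) 0 ''
  11: (10,6) 1 'g'

[0, 1, 1, 0, 0, 0, 0, 1, 2, 1, 0, 1]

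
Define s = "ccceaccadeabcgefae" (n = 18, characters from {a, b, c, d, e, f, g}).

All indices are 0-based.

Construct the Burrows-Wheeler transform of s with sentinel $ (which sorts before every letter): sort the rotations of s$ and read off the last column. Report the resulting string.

eeecfaca$ccbaadcgec

rank  rotation             last
    0  $ccceaccadeabcgefae  e
    1  abcgefae$ccceaccade  e
    2  accadeabcgefae$ccce  e
    3  adeabcgefae$ccceacc  c
    4  ae$ccceaccadeabcgef  f
    5  bcgefae$ccceaccadea  a
    6  cadeabcgefae$ccceac  c
    7  ccadeabcgefae$cccea  a
    8  ccceaccadeabcgefae$  $
    9  cceaccadeabcgefae$c  c
   10  ceaccadeabcgefae$cc  c
   11  cgefae$ccceaccadeab  b
   12  deabcgefae$ccceacca  a
   13  e$ccceaccadeabcgefa  a
   14  eabcgefae$ccceaccad  d
   15  eaccadeabcgefae$ccc  c
   16  efae$ccceaccadeabcg  g
   17  fae$ccceaccadeabcge  e
   18  gefae$ccceaccadeabc  c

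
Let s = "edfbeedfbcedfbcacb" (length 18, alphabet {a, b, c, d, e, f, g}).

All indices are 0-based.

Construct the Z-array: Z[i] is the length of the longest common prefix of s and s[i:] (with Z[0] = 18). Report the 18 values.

Z[0]=18
i=1: i≥r, start 0; Z[1]=0
i=2: i≥r, start 0; Z[2]=0
i=3: i≥r, start 0; Z[3]=0
i=4: i≥r, start 0; Z[4]=1 scan→box=[4,5)
i=5: i≥r, start 0; Z[5]=4 scan→box=[5,9)
i=6: min(r-i=3, Z[1]=0)=0; Z[6]=0
i=7: min(r-i=2, Z[2]=0)=0; Z[7]=0
i=8: min(r-i=1, Z[3]=0)=0; Z[8]=0
i=9: i≥r, start 0; Z[9]=0
i=10: i≥r, start 0; Z[10]=4 scan→box=[10,14)
i=11: min(r-i=3, Z[1]=0)=0; Z[11]=0
i=12: min(r-i=2, Z[2]=0)=0; Z[12]=0
i=13: min(r-i=1, Z[3]=0)=0; Z[13]=0
i=14: i≥r, start 0; Z[14]=0
i=15: i≥r, start 0; Z[15]=0
i=16: i≥r, start 0; Z[16]=0
i=17: i≥r, start 0; Z[17]=0

[18, 0, 0, 0, 1, 4, 0, 0, 0, 0, 4, 0, 0, 0, 0, 0, 0, 0]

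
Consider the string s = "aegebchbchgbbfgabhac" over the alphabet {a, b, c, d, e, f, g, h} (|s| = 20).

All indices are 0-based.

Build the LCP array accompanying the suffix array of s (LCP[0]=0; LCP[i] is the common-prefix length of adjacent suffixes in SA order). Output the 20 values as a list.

sorted suffixes:
  #0 SA[0]=15  'abhac'
  #1 SA[1]=18  'ac'
  #2 SA[2]=0  'aegebchbchgbbfgabhac'
  #3 SA[3]=11  'bbfgabhac'
  #4 SA[4]=4  'bchbchgbbfgabhac'
  #5 SA[5]=7  'bchgbbfgabhac'
  #6 SA[6]=12  'bfgabhac'
  #7 SA[7]=16  'bhac'
  #8 SA[8]=19  'c'
  #9 SA[9]=5  'chbchgbbfgabhac'
  #10 SA[10]=8  'chgbbfgabhac'
  #11 SA[11]=3  'ebchbchgbbfgabhac'
  #12 SA[12]=1  'egebchbchgbbfgabhac'
  #13 SA[13]=13  'fgabhac'
  #14 SA[14]=14  'gabhac'
  #15 SA[15]=10  'gbbfgabhac'
  #16 SA[16]=2  'gebchbchgbbfgabhac'
  #17 SA[17]=17  'hac'
  #18 SA[18]=6  'hbchgbbfgabhac'
  #19 SA[19]=9  'hgbbfgabhac'

SA = [15, 18, 0, 11, 4, 7, 12, 16, 19, 5, 8, 3, 1, 13, 14, 10, 2, 17, 6, 9]
i: (SA[i-1],SA[i]) lcp shared
  1: (15,18) 1 'a'
  2: (18,0) 1 'a'
  3: (0,11) 0 ''
  4: (11,4) 1 'b'
  5: (4,7) 3 'bch'
  6: (7,12) 1 'b'
  7: (12,16) 1 'b'
  8: (16,19) 0 ''
  9: (19,5) 1 'c'
  10: (5,8) 2 'ch'
  11: (8,3) 0 ''
  12: (3,1) 1 'e'
  13: (1,13) 0 ''
  14: (13,14) 0 ''
  15: (14,10) 1 'g'
  16: (10,2) 1 'g'
  17: (2,17) 0 ''
  18: (17,6) 1 'h'
  19: (6,9) 1 'h'

[0, 1, 1, 0, 1, 3, 1, 1, 0, 1, 2, 0, 1, 0, 0, 1, 1, 0, 1, 1]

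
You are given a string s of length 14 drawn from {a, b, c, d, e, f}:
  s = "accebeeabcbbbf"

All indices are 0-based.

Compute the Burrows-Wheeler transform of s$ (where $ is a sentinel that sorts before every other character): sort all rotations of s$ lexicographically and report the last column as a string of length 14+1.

rank  rotation         last
    0  $accebeeabcbbbf  f
    1  abcbbbf$accebee  e
    2  accebeeabcbbbf$  $
    3  bbbf$accebeeabc  c
    4  bbf$accebeeabcb  b
    5  bcbbbf$accebeea  a
    6  beeabcbbbf$acce  e
    7  bf$accebeeabcbb  b
    8  cbbbf$accebeeab  b
    9  ccebeeabcbbbf$a  a
   10  cebeeabcbbbf$ac  c
   11  eabcbbbf$accebe  e
   12  ebeeabcbbbf$acc  c
   13  eeabcbbbf$acceb  b
   14  f$accebeeabcbbb  b

fe$cbaebbacecbb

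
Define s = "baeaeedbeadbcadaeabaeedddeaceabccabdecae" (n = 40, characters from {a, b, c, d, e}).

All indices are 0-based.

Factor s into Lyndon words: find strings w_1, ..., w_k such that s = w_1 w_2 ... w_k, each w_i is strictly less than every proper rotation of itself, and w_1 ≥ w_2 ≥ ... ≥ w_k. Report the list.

emit factor 1: 'b' (i=0, period=1)
emit factor 2: 'aeaeedbe' (i=1, period=8)
emit factor 3: 'adbc' (i=9, period=4)
emit factor 4: 'adae' (i=13, period=4)
emit factor 5: 'abaeedddeaceabccabdecae' (i=17, period=23)

["b", "aeaeedbe", "adbc", "adae", "abaeedddeaceabccabdecae"]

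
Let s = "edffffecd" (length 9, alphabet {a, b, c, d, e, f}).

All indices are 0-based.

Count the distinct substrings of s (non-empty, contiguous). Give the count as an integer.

rank→(start, suffix):
  0 → (7, 'cd')
  1 → (8, 'd')
  2 → (1, 'dffffecd')
  3 → (6, 'ecd')
  4 → (0, 'edffffecd')
  5 → (5, 'fecd')
  6 → (4, 'ffecd')
  7 → (3, 'fffecd')
  8 → (2, 'ffffecd')

SA = [7, 8, 1, 6, 0, 5, 4, 3, 2]
[i] adj suffixes → lcp
  [1] 7/8 → 0 ('')
  [2] 8/1 → 1 ('d')
  [3] 1/6 → 0 ('')
  [4] 6/0 → 1 ('e')
  [5] 0/5 → 0 ('')
  [6] 5/4 → 1 ('f')
  [7] 4/3 → 2 ('ff')
  [8] 3/2 → 3 ('fff')

n(n+1)/2 = 9·10/2 = 45
Σ LCP = 0 + 0 + 1 + 0 + 1 + 0 + 1 + 2 + 3 = 8
distinct = 45 − 8 = 37

37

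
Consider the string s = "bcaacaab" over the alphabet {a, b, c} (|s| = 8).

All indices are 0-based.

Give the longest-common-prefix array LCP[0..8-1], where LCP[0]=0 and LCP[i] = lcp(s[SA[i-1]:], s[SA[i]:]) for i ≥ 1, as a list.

[0, 2, 1, 1, 0, 1, 0, 3]

rank→(start, suffix):
  0 → (5, 'aab')
  1 → (2, 'aacaab')
  2 → (6, 'ab')
  3 → (3, 'acaab')
  4 → (7, 'b')
  5 → (0, 'bcaacaab')
  6 → (4, 'caab')
  7 → (1, 'caacaab')

SA = [5, 2, 6, 3, 7, 0, 4, 1]
rank  pair      lcp
   1  s[5:],s[2:]  2  'aa'
   2  s[2:],s[6:]  1  'a'
   3  s[6:],s[3:]  1  'a'
   4  s[3:],s[7:]  0  ''
   5  s[7:],s[0:]  1  'b'
   6  s[0:],s[4:]  0  ''
   7  s[4:],s[1:]  3  'caa'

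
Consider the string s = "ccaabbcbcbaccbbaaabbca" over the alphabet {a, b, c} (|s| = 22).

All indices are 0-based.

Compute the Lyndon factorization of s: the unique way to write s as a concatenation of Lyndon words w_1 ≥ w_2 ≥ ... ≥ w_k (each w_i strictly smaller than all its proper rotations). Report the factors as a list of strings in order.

emit factor 1: 'c' (i=0, period=1)
emit factor 2: 'c' (i=1, period=1)
emit factor 3: 'aabbcbcbaccbb' (i=2, period=13)
emit factor 4: 'aaabbc' (i=15, period=6)
emit factor 5: 'a' (i=21, period=1)

["c", "c", "aabbcbcbaccbb", "aaabbc", "a"]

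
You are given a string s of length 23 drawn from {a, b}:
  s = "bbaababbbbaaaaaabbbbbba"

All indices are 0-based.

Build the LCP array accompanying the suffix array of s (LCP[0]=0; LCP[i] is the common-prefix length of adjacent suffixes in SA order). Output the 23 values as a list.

rank | idx | suffix
   0 |  22 | a
   1 |  10 | aaaaaabbbbbba
   2 |  11 | aaaaabbbbbba
   3 |  12 | aaaabbbbbba
   4 |  13 | aaabbbbbba
   5 |   2 | aababbbbaaaaaabbbbbba
   6 |  14 | aabbbbbba
   7 |   3 | ababbbbaaaaaabbbbbba
   8 |   5 | abbbbaaaaaabbbbbba
   9 |  15 | abbbbbba
  10 |  21 | ba
  11 |   9 | baaaaaabbbbbba
  12 |   1 | baababbbbaaaaaabbbbbba
  13 |   4 | babbbbaaaaaabbbbbba
  14 |  20 | bba
  15 |   8 | bbaaaaaabbbbbba
  16 |   0 | bbaababbbbaaaaaabbbbbba
  17 |  19 | bbba
  18 |   7 | bbbaaaaaabbbbbba
  19 |  18 | bbbba
  20 |   6 | bbbbaaaaaabbbbbba
  21 |  17 | bbbbba
  22 |  16 | bbbbbba

SA = [22, 10, 11, 12, 13, 2, 14, 3, 5, 15, 21, 9, 1, 4, 20, 8, 0, 19, 7, 18, 6, 17, 16]
[i] adj suffixes → lcp
  [1] 22/10 → 1 ('a')
  [2] 10/11 → 5 ('aaaaa')
  [3] 11/12 → 4 ('aaaa')
  [4] 12/13 → 3 ('aaa')
  [5] 13/2 → 2 ('aa')
  [6] 2/14 → 3 ('aab')
  [7] 14/3 → 1 ('a')
  [8] 3/5 → 2 ('ab')
  [9] 5/15 → 5 ('abbbb')
  [10] 15/21 → 0 ('')
  [11] 21/9 → 2 ('ba')
  [12] 9/1 → 3 ('baa')
  [13] 1/4 → 2 ('ba')
  [14] 4/20 → 1 ('b')
  [15] 20/8 → 3 ('bba')
  [16] 8/0 → 4 ('bbaa')
  [17] 0/19 → 2 ('bb')
  [18] 19/7 → 4 ('bbba')
  [19] 7/18 → 3 ('bbb')
  [20] 18/6 → 5 ('bbbba')
  [21] 6/17 → 4 ('bbbb')
  [22] 17/16 → 5 ('bbbbb')

[0, 1, 5, 4, 3, 2, 3, 1, 2, 5, 0, 2, 3, 2, 1, 3, 4, 2, 4, 3, 5, 4, 5]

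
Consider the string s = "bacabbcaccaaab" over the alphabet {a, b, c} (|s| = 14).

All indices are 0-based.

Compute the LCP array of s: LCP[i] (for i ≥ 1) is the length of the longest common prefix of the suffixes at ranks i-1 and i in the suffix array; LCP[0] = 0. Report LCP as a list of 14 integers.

rank→(start, suffix):
  0 → (10, 'aaab')
  1 → (11, 'aab')
  2 → (12, 'ab')
  3 → (3, 'abbcaccaaab')
  4 → (1, 'acabbcaccaaab')
  5 → (7, 'accaaab')
  6 → (13, 'b')
  7 → (0, 'bacabbcaccaaab')
  8 → (4, 'bbcaccaaab')
  9 → (5, 'bcaccaaab')
  10 → (9, 'caaab')
  11 → (2, 'cabbcaccaaab')
  12 → (6, 'caccaaab')
  13 → (8, 'ccaaab')

SA = [10, 11, 12, 3, 1, 7, 13, 0, 4, 5, 9, 2, 6, 8]
i: (SA[i-1],SA[i]) lcp shared
  1: (10,11) 2 'aa'
  2: (11,12) 1 'a'
  3: (12,3) 2 'ab'
  4: (3,1) 1 'a'
  5: (1,7) 2 'ac'
  6: (7,13) 0 ''
  7: (13,0) 1 'b'
  8: (0,4) 1 'b'
  9: (4,5) 1 'b'
  10: (5,9) 0 ''
  11: (9,2) 2 'ca'
  12: (2,6) 2 'ca'
  13: (6,8) 1 'c'

[0, 2, 1, 2, 1, 2, 0, 1, 1, 1, 0, 2, 2, 1]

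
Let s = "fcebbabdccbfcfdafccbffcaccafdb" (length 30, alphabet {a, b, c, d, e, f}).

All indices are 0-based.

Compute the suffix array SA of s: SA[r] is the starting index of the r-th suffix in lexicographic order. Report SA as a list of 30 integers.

rank | idx | suffix
   0 |   5 | abdccbfcfdafccbffcaccafdb
   1 |  23 | accafdb
   2 |  15 | afccbffcaccafdb
   3 |  26 | afdb
   4 |  29 | b
   5 |   4 | babdccbfcfdafccbffcaccafdb
   6 |   3 | bbabdccbfcfdafccbffcaccafdb
   7 |   6 | bdccbfcfdafccbffcaccafdb
   8 |  10 | bfcfdafccbffcaccafdb
   9 |  19 | bffcaccafdb
  10 |  22 | caccafdb
  11 |  25 | cafdb
  12 |   9 | cbfcfdafccbffcaccafdb
  13 |  18 | cbffcaccafdb
  14 |  24 | ccafdb
  15 |   8 | ccbfcfdafccbffcaccafdb
  16 |  17 | ccbffcaccafdb
  17 |   1 | cebbabdccbfcfdafccbffcaccafdb
  18 |  12 | cfdafccbffcaccafdb
  19 |  14 | dafccbffcaccafdb
  20 |  28 | db
  21 |   7 | dccbfcfdafccbffcaccafdb
  22 |   2 | ebbabdccbfcfdafccbffcaccafdb
  23 |  21 | fcaccafdb
  24 |  16 | fccbffcaccafdb
  25 |   0 | fcebbabdccbfcfdafccbffcaccafdb
  26 |  11 | fcfdafccbffcaccafdb
  27 |  13 | fdafccbffcaccafdb
  28 |  27 | fdb
  29 |  20 | ffcaccafdb

[5, 23, 15, 26, 29, 4, 3, 6, 10, 19, 22, 25, 9, 18, 24, 8, 17, 1, 12, 14, 28, 7, 2, 21, 16, 0, 11, 13, 27, 20]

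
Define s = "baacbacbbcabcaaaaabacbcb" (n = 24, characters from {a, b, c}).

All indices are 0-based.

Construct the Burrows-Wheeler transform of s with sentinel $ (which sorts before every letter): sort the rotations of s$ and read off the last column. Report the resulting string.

rank  rotation                   last
    0  $baacbacbbcabcaaaaabacbcb  b
    1  aaaaabacbcb$baacbacbbcabc  c
    2  aaaabacbcb$baacbacbbcabca  a
    3  aaabacbcb$baacbacbbcabcaa  a
    4  aabacbcb$baacbacbbcabcaaa  a
    5  aacbacbbcabcaaaaabacbcb$b  b
    6  abacbcb$baacbacbbcabcaaaa  a
    7  abcaaaaabacbcb$baacbacbbc  c
    8  acbacbbcabcaaaaabacbcb$ba  a
    9  acbbcabcaaaaabacbcb$baacb  b
   10  acbcb$baacbacbbcabcaaaaab  b
   11  b$baacbacbbcabcaaaaabacbc  c
   12  baacbacbbcabcaaaaabacbcb$  $
   13  bacbbcabcaaaaabacbcb$baac  c
   14  bacbcb$baacbacbbcabcaaaaa  a
   15  bbcabcaaaaabacbcb$baacbac  c
   16  bcaaaaabacbcb$baacbacbbca  a
   17  bcabcaaaaabacbcb$baacbacb  b
   18  bcb$baacbacbbcabcaaaaabac  c
   19  caaaaabacbcb$baacbacbbcab  b
   20  cabcaaaaabacbcb$baacbacbb  b
   21  cb$baacbacbbcabcaaaaabacb  b
   22  cbacbbcabcaaaaabacbcb$baa  a
   23  cbbcabcaaaaabacbcb$baacba  a
   24  cbcb$baacbacbbcabcaaaaaba  a

bcaaabacabbc$cacabcbbbaaa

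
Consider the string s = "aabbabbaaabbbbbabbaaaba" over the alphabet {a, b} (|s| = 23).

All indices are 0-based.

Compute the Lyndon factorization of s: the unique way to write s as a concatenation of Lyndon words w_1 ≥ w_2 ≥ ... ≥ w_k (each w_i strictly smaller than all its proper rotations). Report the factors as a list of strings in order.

emit factor 1: 'aabbabb' (i=0, period=7)
emit factor 2: 'aaabbbbbabb' (i=7, period=11)
emit factor 3: 'aaab' (i=18, period=4)
emit factor 4: 'a' (i=22, period=1)

["aabbabb", "aaabbbbbabb", "aaab", "a"]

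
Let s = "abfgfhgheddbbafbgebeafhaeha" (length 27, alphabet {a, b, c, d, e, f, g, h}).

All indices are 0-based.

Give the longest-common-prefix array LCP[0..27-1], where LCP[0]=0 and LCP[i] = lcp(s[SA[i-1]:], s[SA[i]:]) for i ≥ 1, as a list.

rank | idx | suffix
   0 |  26 | a
   1 |   0 | abfgfhgheddbbafbgebeafhaeha
   2 |  23 | aeha
   3 |  13 | afbgebeafhaeha
   4 |  20 | afhaeha
   5 |  12 | bafbgebeafhaeha
   6 |  11 | bbafbgebeafhaeha
   7 |  18 | beafhaeha
   8 |   1 | bfgfhgheddbbafbgebeafhaeha
   9 |  15 | bgebeafhaeha
  10 |  10 | dbbafbgebeafhaeha
  11 |   9 | ddbbafbgebeafhaeha
  12 |  19 | eafhaeha
  13 |  17 | ebeafhaeha
  14 |   8 | eddbbafbgebeafhaeha
  15 |  24 | eha
  16 |  14 | fbgebeafhaeha
  17 |   2 | fgfhgheddbbafbgebeafhaeha
  18 |  21 | fhaeha
  19 |   4 | fhgheddbbafbgebeafhaeha
  20 |  16 | gebeafhaeha
  21 |   3 | gfhgheddbbafbgebeafhaeha
  22 |   6 | gheddbbafbgebeafhaeha
  23 |  25 | ha
  24 |  22 | haeha
  25 |   7 | heddbbafbgebeafhaeha
  26 |   5 | hgheddbbafbgebeafhaeha

SA = [26, 0, 23, 13, 20, 12, 11, 18, 1, 15, 10, 9, 19, 17, 8, 24, 14, 2, 21, 4, 16, 3, 6, 25, 22, 7, 5]
rank  pair      lcp
   1  s[26:],s[0:]  1  'a'
   2  s[0:],s[23:]  1  'a'
   3  s[23:],s[13:]  1  'a'
   4  s[13:],s[20:]  2  'af'
   5  s[20:],s[12:]  0  ''
   6  s[12:],s[11:]  1  'b'
   7  s[11:],s[18:]  1  'b'
   8  s[18:],s[1:]  1  'b'
   9  s[1:],s[15:]  1  'b'
  10  s[15:],s[10:]  0  ''
  11  s[10:],s[9:]  1  'd'
  12  s[9:],s[19:]  0  ''
  13  s[19:],s[17:]  1  'e'
  14  s[17:],s[8:]  1  'e'
  15  s[8:],s[24:]  1  'e'
  16  s[24:],s[14:]  0  ''
  17  s[14:],s[2:]  1  'f'
  18  s[2:],s[21:]  1  'f'
  19  s[21:],s[4:]  2  'fh'
  20  s[4:],s[16:]  0  ''
  21  s[16:],s[3:]  1  'g'
  22  s[3:],s[6:]  1  'g'
  23  s[6:],s[25:]  0  ''
  24  s[25:],s[22:]  2  'ha'
  25  s[22:],s[7:]  1  'h'
  26  s[7:],s[5:]  1  'h'

[0, 1, 1, 1, 2, 0, 1, 1, 1, 1, 0, 1, 0, 1, 1, 1, 0, 1, 1, 2, 0, 1, 1, 0, 2, 1, 1]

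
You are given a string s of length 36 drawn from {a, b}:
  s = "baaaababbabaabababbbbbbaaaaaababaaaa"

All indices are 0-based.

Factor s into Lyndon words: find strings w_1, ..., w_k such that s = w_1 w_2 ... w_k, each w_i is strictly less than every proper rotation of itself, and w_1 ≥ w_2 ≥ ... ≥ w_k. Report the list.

emit factor 1: 'b' (i=0, period=1)
emit factor 2: 'aaaababbabaabababbbbbb' (i=1, period=22)
emit factor 3: 'aaaaaabab' (i=23, period=9)
emit factor 4: 'a' (i=32, period=1)
emit factor 5: 'a' (i=33, period=1)
emit factor 6: 'a' (i=34, period=1)
emit factor 7: 'a' (i=35, period=1)

["b", "aaaababbabaabababbbbbb", "aaaaaabab", "a", "a", "a", "a"]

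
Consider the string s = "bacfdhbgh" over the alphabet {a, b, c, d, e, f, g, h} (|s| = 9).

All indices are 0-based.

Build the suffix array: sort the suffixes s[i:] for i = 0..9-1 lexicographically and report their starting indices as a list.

sorted suffixes:
  #0 SA[0]=1  'acfdhbgh'
  #1 SA[1]=0  'bacfdhbgh'
  #2 SA[2]=6  'bgh'
  #3 SA[3]=2  'cfdhbgh'
  #4 SA[4]=4  'dhbgh'
  #5 SA[5]=3  'fdhbgh'
  #6 SA[6]=7  'gh'
  #7 SA[7]=8  'h'
  #8 SA[8]=5  'hbgh'

[1, 0, 6, 2, 4, 3, 7, 8, 5]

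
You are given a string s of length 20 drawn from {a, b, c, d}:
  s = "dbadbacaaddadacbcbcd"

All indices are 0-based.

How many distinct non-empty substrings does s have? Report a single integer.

sorted suffixes:
  #0 SA[0]=7  'aaddadacbcbcd'
  #1 SA[1]=5  'acaaddadacbcbcd'
  #2 SA[2]=13  'acbcbcd'
  #3 SA[3]=11  'adacbcbcd'
  #4 SA[4]=2  'adbacaaddadacbcbcd'
  #5 SA[5]=8  'addadacbcbcd'
  #6 SA[6]=4  'bacaaddadacbcbcd'
  #7 SA[7]=1  'badbacaaddadacbcbcd'
  #8 SA[8]=15  'bcbcd'
  #9 SA[9]=17  'bcd'
  #10 SA[10]=6  'caaddadacbcbcd'
  #11 SA[11]=14  'cbcbcd'
  #12 SA[12]=16  'cbcd'
  #13 SA[13]=18  'cd'
  #14 SA[14]=19  'd'
  #15 SA[15]=12  'dacbcbcd'
  #16 SA[16]=10  'dadacbcbcd'
  #17 SA[17]=3  'dbacaaddadacbcbcd'
  #18 SA[18]=0  'dbadbacaaddadacbcbcd'
  #19 SA[19]=9  'ddadacbcbcd'

SA = [7, 5, 13, 11, 2, 8, 4, 1, 15, 17, 6, 14, 16, 18, 19, 12, 10, 3, 0, 9]
i: (SA[i-1],SA[i]) lcp shared
  1: (7,5) 1 'a'
  2: (5,13) 2 'ac'
  3: (13,11) 1 'a'
  4: (11,2) 2 'ad'
  5: (2,8) 2 'ad'
  6: (8,4) 0 ''
  7: (4,1) 2 'ba'
  8: (1,15) 1 'b'
  9: (15,17) 2 'bc'
  10: (17,6) 0 ''
  11: (6,14) 1 'c'
  12: (14,16) 3 'cbc'
  13: (16,18) 1 'c'
  14: (18,19) 0 ''
  15: (19,12) 1 'd'
  16: (12,10) 2 'da'
  17: (10,3) 1 'd'
  18: (3,0) 3 'dba'
  19: (0,9) 1 'd'

n(n+1)/2 = 20·21/2 = 210
Σ LCP = 0 + 1 + 2 + 1 + 2 + 2 + 0 + 2 + 1 + 2 + 0 + 1 + 3 + 1 + 0 + 1 + 2 + 1 + 3 + 1 = 26
distinct = 210 − 26 = 184

184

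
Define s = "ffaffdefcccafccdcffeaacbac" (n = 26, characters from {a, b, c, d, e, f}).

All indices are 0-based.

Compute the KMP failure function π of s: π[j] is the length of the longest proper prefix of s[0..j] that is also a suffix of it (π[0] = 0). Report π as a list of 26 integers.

π[0] = 0
j=1 s[j]='f': π[1]=1 (border 'f')
j=2 s[j]='a': k: 1→0; π[2]=0 (border '')
j=3 s[j]='f': π[3]=1 (border 'f')
j=4 s[j]='f': π[4]=2 (border 'ff')
j=5 s[j]='d': k: 2→1→0; π[5]=0 (border '')
j=6 s[j]='e': π[6]=0 (border '')
j=7 s[j]='f': π[7]=1 (border 'f')
j=8 s[j]='c': k: 1→0; π[8]=0 (border '')
j=9 s[j]='c': π[9]=0 (border '')
j=10 s[j]='c': π[10]=0 (border '')
j=11 s[j]='a': π[11]=0 (border '')
j=12 s[j]='f': π[12]=1 (border 'f')
j=13 s[j]='c': k: 1→0; π[13]=0 (border '')
j=14 s[j]='c': π[14]=0 (border '')
j=15 s[j]='d': π[15]=0 (border '')
j=16 s[j]='c': π[16]=0 (border '')
j=17 s[j]='f': π[17]=1 (border 'f')
j=18 s[j]='f': π[18]=2 (border 'ff')
j=19 s[j]='e': k: 2→1→0; π[19]=0 (border '')
j=20 s[j]='a': π[20]=0 (border '')
j=21 s[j]='a': π[21]=0 (border '')
j=22 s[j]='c': π[22]=0 (border '')
j=23 s[j]='b': π[23]=0 (border '')
j=24 s[j]='a': π[24]=0 (border '')
j=25 s[j]='c': π[25]=0 (border '')

[0, 1, 0, 1, 2, 0, 0, 1, 0, 0, 0, 0, 1, 0, 0, 0, 0, 1, 2, 0, 0, 0, 0, 0, 0, 0]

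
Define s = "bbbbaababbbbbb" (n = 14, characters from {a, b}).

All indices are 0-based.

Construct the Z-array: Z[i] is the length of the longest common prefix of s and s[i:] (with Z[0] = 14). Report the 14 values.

[14, 3, 2, 1, 0, 0, 1, 0, 4, 4, 4, 3, 2, 1]

Z[0]=14
i=1: fresh scan; Z[1]=3 scan→box=[1,4)
i=2: min(r-i=2, Z[1]=3)=2; Z[2]=2
i=3: min(r-i=1, Z[2]=2)=1; Z[3]=1
i=4: fresh scan; Z[4]=0
i=5: fresh scan; Z[5]=0
i=6: fresh scan; Z[6]=1 scan→box=[6,7)
i=7: fresh scan; Z[7]=0
i=8: fresh scan; Z[8]=4 scan→box=[8,12)
i=9: min(r-i=3, Z[1]=3)=3; Z[9]=4 scan→box=[9,13)
i=10: min(r-i=3, Z[1]=3)=3; Z[10]=4 scan→box=[10,14)
i=11: min(r-i=3, Z[1]=3)=3; Z[11]=3
i=12: min(r-i=2, Z[2]=2)=2; Z[12]=2
i=13: min(r-i=1, Z[3]=1)=1; Z[13]=1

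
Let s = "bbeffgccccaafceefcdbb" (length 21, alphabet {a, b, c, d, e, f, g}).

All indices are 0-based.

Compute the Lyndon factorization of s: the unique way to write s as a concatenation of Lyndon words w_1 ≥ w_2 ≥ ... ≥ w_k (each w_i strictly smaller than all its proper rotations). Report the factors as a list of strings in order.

["bbeffgcccc", "aafceefcdbb"]

emit factor 1: 'bbeffgcccc' (i=0, period=10)
emit factor 2: 'aafceefcdbb' (i=10, period=11)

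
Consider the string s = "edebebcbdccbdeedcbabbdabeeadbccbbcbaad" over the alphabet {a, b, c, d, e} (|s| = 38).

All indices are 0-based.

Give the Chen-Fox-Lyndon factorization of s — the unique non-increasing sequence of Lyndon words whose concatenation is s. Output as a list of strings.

emit factor 1: 'e' (i=0, period=1)
emit factor 2: 'de' (i=1, period=2)
emit factor 3: 'be' (i=3, period=2)
emit factor 4: 'bcbdccbdeedc' (i=5, period=12)
emit factor 5: 'b' (i=17, period=1)
emit factor 6: 'abbdabeeadbccbbcb' (i=18, period=17)
emit factor 7: 'aad' (i=35, period=3)

["e", "de", "be", "bcbdccbdeedc", "b", "abbdabeeadbccbbcb", "aad"]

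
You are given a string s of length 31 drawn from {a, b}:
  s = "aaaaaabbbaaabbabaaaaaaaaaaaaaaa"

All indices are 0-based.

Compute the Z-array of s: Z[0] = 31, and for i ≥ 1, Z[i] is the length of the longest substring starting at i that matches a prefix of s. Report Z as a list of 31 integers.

[31, 5, 4, 3, 2, 1, 0, 0, 0, 3, 2, 1, 0, 0, 1, 0, 6, 6, 6, 6, 6, 6, 6, 6, 6, 6, 5, 4, 3, 2, 1]

Z[0]=31
i=1: outside box; Z[1]=5 grow→box=[1,6)
i=2: min(r-i=4, Z[1]=5)=4; Z[2]=4
i=3: min(r-i=3, Z[2]=4)=3; Z[3]=3
i=4: min(r-i=2, Z[3]=3)=2; Z[4]=2
i=5: min(r-i=1, Z[4]=2)=1; Z[5]=1
i=6: outside box; Z[6]=0
i=7: outside box; Z[7]=0
i=8: outside box; Z[8]=0
i=9: outside box; Z[9]=3 grow→box=[9,12)
i=10: min(r-i=2, Z[1]=5)=2; Z[10]=2
i=11: min(r-i=1, Z[2]=4)=1; Z[11]=1
i=12: outside box; Z[12]=0
i=13: outside box; Z[13]=0
i=14: outside box; Z[14]=1 grow→box=[14,15)
i=15: outside box; Z[15]=0
i=16: outside box; Z[16]=6 grow→box=[16,22)
i=17: min(r-i=5, Z[1]=5)=5; Z[17]=6 grow→box=[17,23)
i=18: min(r-i=5, Z[1]=5)=5; Z[18]=6 grow→box=[18,24)
i=19: min(r-i=5, Z[1]=5)=5; Z[19]=6 grow→box=[19,25)
i=20: min(r-i=5, Z[1]=5)=5; Z[20]=6 grow→box=[20,26)
i=21: min(r-i=5, Z[1]=5)=5; Z[21]=6 grow→box=[21,27)
i=22: min(r-i=5, Z[1]=5)=5; Z[22]=6 grow→box=[22,28)
i=23: min(r-i=5, Z[1]=5)=5; Z[23]=6 grow→box=[23,29)
i=24: min(r-i=5, Z[1]=5)=5; Z[24]=6 grow→box=[24,30)
i=25: min(r-i=5, Z[1]=5)=5; Z[25]=6 grow→box=[25,31)
i=26: min(r-i=5, Z[1]=5)=5; Z[26]=5
i=27: min(r-i=4, Z[2]=4)=4; Z[27]=4
i=28: min(r-i=3, Z[3]=3)=3; Z[28]=3
i=29: min(r-i=2, Z[4]=2)=2; Z[29]=2
i=30: min(r-i=1, Z[5]=1)=1; Z[30]=1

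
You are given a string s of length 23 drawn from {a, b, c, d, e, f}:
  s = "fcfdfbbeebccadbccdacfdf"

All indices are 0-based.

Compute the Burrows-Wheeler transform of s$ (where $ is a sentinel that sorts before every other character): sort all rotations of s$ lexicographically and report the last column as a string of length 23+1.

fdcfedbcbbcafcaffebdd$cc

rank  rotation                  last
    0  $fcfdfbbeebccadbccdacfdf  f
    1  acfdf$fcfdfbbeebccadbccd  d
    2  adbccdacfdf$fcfdfbbeebcc  c
    3  bbeebccadbccdacfdf$fcfdf  f
    4  bccadbccdacfdf$fcfdfbbee  e
    5  bccdacfdf$fcfdfbbeebccad  d
    6  beebccadbccdacfdf$fcfdfb  b
    7  cadbccdacfdf$fcfdfbbeebc  c
    8  ccadbccdacfdf$fcfdfbbeeb  b
    9  ccdacfdf$fcfdfbbeebccadb  b
   10  cdacfdf$fcfdfbbeebccadbc  c
   11  cfdf$fcfdfbbeebccadbccda  a
   12  cfdfbbeebccadbccdacfdf$f  f
   13  dacfdf$fcfdfbbeebccadbcc  c
   14  dbccdacfdf$fcfdfbbeebcca  a
   15  df$fcfdfbbeebccadbccdacf  f
   16  dfbbeebccadbccdacfdf$fcf  f
   17  ebccadbccdacfdf$fcfdfbbe  e
   18  eebccadbccdacfdf$fcfdfbb  b
   19  f$fcfdfbbeebccadbccdacfd  d
   20  fbbeebccadbccdacfdf$fcfd  d
   21  fcfdfbbeebccadbccdacfdf$  $
   22  fdf$fcfdfbbeebccadbccdac  c
   23  fdfbbeebccadbccdacfdf$fc  c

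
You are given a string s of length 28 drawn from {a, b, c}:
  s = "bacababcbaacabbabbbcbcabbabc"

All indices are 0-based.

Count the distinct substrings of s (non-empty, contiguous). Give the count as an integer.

sorted suffixes:
  #0 SA[0]=9  'aacabbabbbcbcabbabc'
  #1 SA[1]=3  'ababcbaacabbabbbcbcabbabc'
  #2 SA[2]=12  'abbabbbcbcabbabc'
  #3 SA[3]=22  'abbabc'
  #4 SA[4]=15  'abbbcbcabbabc'
  #5 SA[5]=25  'abc'
  #6 SA[6]=5  'abcbaacabbabbbcbcabbabc'
  #7 SA[7]=1  'acababcbaacabbabbbcbcabbabc'
  #8 SA[8]=10  'acabbabbbcbcabbabc'
  #9 SA[9]=8  'baacabbabbbcbcabbabc'
  #10 SA[10]=14  'babbbcbcabbabc'
  #11 SA[11]=24  'babc'
  #12 SA[12]=4  'babcbaacabbabbbcbcabbabc'
  #13 SA[13]=0  'bacababcbaacabbabbbcbcabbabc'
  #14 SA[14]=13  'bbabbbcbcabbabc'
  #15 SA[15]=23  'bbabc'
  #16 SA[16]=16  'bbbcbcabbabc'
  #17 SA[17]=17  'bbcbcabbabc'
  #18 SA[18]=26  'bc'
  #19 SA[19]=20  'bcabbabc'
  #20 SA[20]=6  'bcbaacabbabbbcbcabbabc'
  #21 SA[21]=18  'bcbcabbabc'
  #22 SA[22]=27  'c'
  #23 SA[23]=2  'cababcbaacabbabbbcbcabbabc'
  #24 SA[24]=11  'cabbabbbcbcabbabc'
  #25 SA[25]=21  'cabbabc'
  #26 SA[26]=7  'cbaacabbabbbcbcabbabc'
  #27 SA[27]=19  'cbcabbabc'

SA = [9, 3, 12, 22, 15, 25, 5, 1, 10, 8, 14, 24, 4, 0, 13, 23, 16, 17, 26, 20, 6, 18, 27, 2, 11, 21, 7, 19]
i: (SA[i-1],SA[i]) lcp shared
  1: (9,3) 1 'a'
  2: (3,12) 2 'ab'
  3: (12,22) 5 'abbab'
  4: (22,15) 3 'abb'
  5: (15,25) 2 'ab'
  6: (25,5) 3 'abc'
  7: (5,1) 1 'a'
  8: (1,10) 4 'acab'
  9: (10,8) 0 ''
  10: (8,14) 2 'ba'
  11: (14,24) 3 'bab'
  12: (24,4) 4 'babc'
  13: (4,0) 2 'ba'
  14: (0,13) 1 'b'
  15: (13,23) 4 'bbab'
  16: (23,16) 2 'bb'
  17: (16,17) 2 'bb'
  18: (17,26) 1 'b'
  19: (26,20) 2 'bc'
  20: (20,6) 2 'bc'
  21: (6,18) 3 'bcb'
  22: (18,27) 0 ''
  23: (27,2) 1 'c'
  24: (2,11) 3 'cab'
  25: (11,21) 6 'cabbab'
  26: (21,7) 1 'c'
  27: (7,19) 2 'cb'

n(n+1)/2 = 28·29/2 = 406
Σ LCP = 0 + 1 + 2 + 5 + 3 + 2 + 3 + 1 + 4 + 0 + 2 + 3 + 4 + 2 + 1 + 4 + 2 + 2 + 1 + 2 + 2 + 3 + 0 + 1 + 3 + 6 + 1 + 2 = 62
distinct = 406 − 62 = 344

344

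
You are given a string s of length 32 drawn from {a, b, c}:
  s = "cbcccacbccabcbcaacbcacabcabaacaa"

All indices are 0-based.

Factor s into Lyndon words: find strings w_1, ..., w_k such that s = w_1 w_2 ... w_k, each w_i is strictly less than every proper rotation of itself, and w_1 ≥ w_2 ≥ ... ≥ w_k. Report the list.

emit factor 1: 'c' (i=0, period=1)
emit factor 2: 'bccc' (i=1, period=4)
emit factor 3: 'acbcc' (i=5, period=5)
emit factor 4: 'abcbc' (i=10, period=5)
emit factor 5: 'aacbcacabcab' (i=15, period=12)
emit factor 6: 'aac' (i=27, period=3)
emit factor 7: 'a' (i=30, period=1)
emit factor 8: 'a' (i=31, period=1)

["c", "bccc", "acbcc", "abcbc", "aacbcacabcab", "aac", "a", "a"]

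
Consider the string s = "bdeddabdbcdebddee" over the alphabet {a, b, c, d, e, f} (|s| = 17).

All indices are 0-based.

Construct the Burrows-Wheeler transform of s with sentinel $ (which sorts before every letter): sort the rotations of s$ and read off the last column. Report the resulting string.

eddae$bdbebcbdeddd

rank  rotation            last
    0  $bdeddabdbcdebddee  e
    1  abdbcdebddee$bdedd  d
    2  bcdebddee$bdeddabd  d
    3  bdbcdebddee$bdedda  a
    4  bddee$bdeddabdbcde  e
    5  bdeddabdbcdebddee$  $
    6  cdebddee$bdeddabdb  b
    7  dabdbcdebddee$bded  d
    8  dbcdebddee$bdeddab  b
    9  ddabdbcdebddee$bde  e
   10  ddee$bdeddabdbcdeb  b
   11  debddee$bdeddabdbc  c
   12  deddabdbcdebddee$b  b
   13  dee$bdeddabdbcdebd  d
   14  e$bdeddabdbcdebdde  e
   15  ebddee$bdeddabdbcd  d
   16  eddabdbcdebddee$bd  d
   17  ee$bdeddabdbcdebdd  d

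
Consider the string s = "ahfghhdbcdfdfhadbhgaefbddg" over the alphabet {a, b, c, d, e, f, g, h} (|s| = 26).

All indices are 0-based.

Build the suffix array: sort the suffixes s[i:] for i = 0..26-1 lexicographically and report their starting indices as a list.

rank | idx | suffix
   0 |  14 | adbhgaefbddg
   1 |  19 | aefbddg
   2 |   0 | ahfghhdbcdfdfhadbhgaefbddg
   3 |   7 | bcdfdfhadbhgaefbddg
   4 |  22 | bddg
   5 |  16 | bhgaefbddg
   6 |   8 | cdfdfhadbhgaefbddg
   7 |   6 | dbcdfdfhadbhgaefbddg
   8 |  15 | dbhgaefbddg
   9 |  23 | ddg
  10 |   9 | dfdfhadbhgaefbddg
  11 |  11 | dfhadbhgaefbddg
  12 |  24 | dg
  13 |  20 | efbddg
  14 |  21 | fbddg
  15 |  10 | fdfhadbhgaefbddg
  16 |   2 | fghhdbcdfdfhadbhgaefbddg
  17 |  12 | fhadbhgaefbddg
  18 |  25 | g
  19 |  18 | gaefbddg
  20 |   3 | ghhdbcdfdfhadbhgaefbddg
  21 |  13 | hadbhgaefbddg
  22 |   5 | hdbcdfdfhadbhgaefbddg
  23 |   1 | hfghhdbcdfdfhadbhgaefbddg
  24 |  17 | hgaefbddg
  25 |   4 | hhdbcdfdfhadbhgaefbddg

[14, 19, 0, 7, 22, 16, 8, 6, 15, 23, 9, 11, 24, 20, 21, 10, 2, 12, 25, 18, 3, 13, 5, 1, 17, 4]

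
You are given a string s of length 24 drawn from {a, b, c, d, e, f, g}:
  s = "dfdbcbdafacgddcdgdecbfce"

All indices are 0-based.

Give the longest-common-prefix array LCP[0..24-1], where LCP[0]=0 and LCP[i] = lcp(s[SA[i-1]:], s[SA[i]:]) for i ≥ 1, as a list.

[0, 1, 0, 1, 1, 0, 2, 1, 1, 1, 0, 1, 1, 1, 1, 1, 1, 0, 1, 0, 1, 1, 0, 2]

rank | idx | suffix
   0 |   9 | acgddcdgdecbfce
   1 |   7 | afacgddcdgdecbfce
   2 |   3 | bcbdafacgddcdgdecbfce
   3 |   5 | bdafacgddcdgdecbfce
   4 |  20 | bfce
   5 |   4 | cbdafacgddcdgdecbfce
   6 |  19 | cbfce
   7 |  14 | cdgdecbfce
   8 |  22 | ce
   9 |  10 | cgddcdgdecbfce
  10 |   6 | dafacgddcdgdecbfce
  11 |   2 | dbcbdafacgddcdgdecbfce
  12 |  13 | dcdgdecbfce
  13 |  12 | ddcdgdecbfce
  14 |  17 | decbfce
  15 |   0 | dfdbcbdafacgddcdgdecbfce
  16 |  15 | dgdecbfce
  17 |  23 | e
  18 |  18 | ecbfce
  19 |   8 | facgddcdgdecbfce
  20 |  21 | fce
  21 |   1 | fdbcbdafacgddcdgdecbfce
  22 |  11 | gddcdgdecbfce
  23 |  16 | gdecbfce

SA = [9, 7, 3, 5, 20, 4, 19, 14, 22, 10, 6, 2, 13, 12, 17, 0, 15, 23, 18, 8, 21, 1, 11, 16]
[i] adj suffixes → lcp
  [1] 9/7 → 1 ('a')
  [2] 7/3 → 0 ('')
  [3] 3/5 → 1 ('b')
  [4] 5/20 → 1 ('b')
  [5] 20/4 → 0 ('')
  [6] 4/19 → 2 ('cb')
  [7] 19/14 → 1 ('c')
  [8] 14/22 → 1 ('c')
  [9] 22/10 → 1 ('c')
  [10] 10/6 → 0 ('')
  [11] 6/2 → 1 ('d')
  [12] 2/13 → 1 ('d')
  [13] 13/12 → 1 ('d')
  [14] 12/17 → 1 ('d')
  [15] 17/0 → 1 ('d')
  [16] 0/15 → 1 ('d')
  [17] 15/23 → 0 ('')
  [18] 23/18 → 1 ('e')
  [19] 18/8 → 0 ('')
  [20] 8/21 → 1 ('f')
  [21] 21/1 → 1 ('f')
  [22] 1/11 → 0 ('')
  [23] 11/16 → 2 ('gd')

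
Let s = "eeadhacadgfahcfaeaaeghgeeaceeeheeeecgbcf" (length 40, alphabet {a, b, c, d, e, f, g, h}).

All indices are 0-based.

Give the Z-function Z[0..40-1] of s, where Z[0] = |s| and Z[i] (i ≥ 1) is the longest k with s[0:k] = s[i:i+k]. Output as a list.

[40, 1, 0, 0, 0, 0, 0, 0, 0, 0, 0, 0, 0, 0, 0, 0, 1, 0, 0, 1, 0, 0, 0, 3, 1, 0, 0, 2, 2, 1, 0, 2, 2, 2, 1, 0, 0, 0, 0, 0]

Z[0]=40
i=1: outside box; Z[1]=1 scan→box=[1,2)
i=2: outside box; Z[2]=0
i=3: outside box; Z[3]=0
i=4: outside box; Z[4]=0
i=5: outside box; Z[5]=0
i=6: outside box; Z[6]=0
i=7: outside box; Z[7]=0
i=8: outside box; Z[8]=0
i=9: outside box; Z[9]=0
i=10: outside box; Z[10]=0
i=11: outside box; Z[11]=0
i=12: outside box; Z[12]=0
i=13: outside box; Z[13]=0
i=14: outside box; Z[14]=0
i=15: outside box; Z[15]=0
i=16: outside box; Z[16]=1 scan→box=[16,17)
i=17: outside box; Z[17]=0
i=18: outside box; Z[18]=0
i=19: outside box; Z[19]=1 scan→box=[19,20)
i=20: outside box; Z[20]=0
i=21: outside box; Z[21]=0
i=22: outside box; Z[22]=0
i=23: outside box; Z[23]=3 scan→box=[23,26)
i=24: min(r-i=2, Z[1]=1)=1; Z[24]=1
i=25: min(r-i=1, Z[2]=0)=0; Z[25]=0
i=26: outside box; Z[26]=0
i=27: outside box; Z[27]=2 scan→box=[27,29)
i=28: min(r-i=1, Z[1]=1)=1; Z[28]=2 scan→box=[28,30)
i=29: min(r-i=1, Z[1]=1)=1; Z[29]=1
i=30: outside box; Z[30]=0
i=31: outside box; Z[31]=2 scan→box=[31,33)
i=32: min(r-i=1, Z[1]=1)=1; Z[32]=2 scan→box=[32,34)
i=33: min(r-i=1, Z[1]=1)=1; Z[33]=2 scan→box=[33,35)
i=34: min(r-i=1, Z[1]=1)=1; Z[34]=1
i=35: outside box; Z[35]=0
i=36: outside box; Z[36]=0
i=37: outside box; Z[37]=0
i=38: outside box; Z[38]=0
i=39: outside box; Z[39]=0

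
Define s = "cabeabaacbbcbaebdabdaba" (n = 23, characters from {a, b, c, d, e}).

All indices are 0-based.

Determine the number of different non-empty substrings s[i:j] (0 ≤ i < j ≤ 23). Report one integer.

rank→(start, suffix):
  0 → (22, 'a')
  1 → (6, 'aacbbcbaebdabdaba')
  2 → (20, 'aba')
  3 → (4, 'abaacbbcbaebdabdaba')
  4 → (17, 'abdaba')
  5 → (1, 'abeabaacbbcbaebdabdaba')
  6 → (7, 'acbbcbaebdabdaba')
  7 → (13, 'aebdabdaba')
  8 → (21, 'ba')
  9 → (5, 'baacbbcbaebdabdaba')
  10 → (12, 'baebdabdaba')
  11 → (9, 'bbcbaebdabdaba')
  12 → (10, 'bcbaebdabdaba')
  13 → (18, 'bdaba')
  14 → (15, 'bdabdaba')
  15 → (2, 'beabaacbbcbaebdabdaba')
  16 → (0, 'cabeabaacbbcbaebdabdaba')
  17 → (11, 'cbaebdabdaba')
  18 → (8, 'cbbcbaebdabdaba')
  19 → (19, 'daba')
  20 → (16, 'dabdaba')
  21 → (3, 'eabaacbbcbaebdabdaba')
  22 → (14, 'ebdabdaba')

SA = [22, 6, 20, 4, 17, 1, 7, 13, 21, 5, 12, 9, 10, 18, 15, 2, 0, 11, 8, 19, 16, 3, 14]
[i] adj suffixes → lcp
  [1] 22/6 → 1 ('a')
  [2] 6/20 → 1 ('a')
  [3] 20/4 → 3 ('aba')
  [4] 4/17 → 2 ('ab')
  [5] 17/1 → 2 ('ab')
  [6] 1/7 → 1 ('a')
  [7] 7/13 → 1 ('a')
  [8] 13/21 → 0 ('')
  [9] 21/5 → 2 ('ba')
  [10] 5/12 → 2 ('ba')
  [11] 12/9 → 1 ('b')
  [12] 9/10 → 1 ('b')
  [13] 10/18 → 1 ('b')
  [14] 18/15 → 4 ('bdab')
  [15] 15/2 → 1 ('b')
  [16] 2/0 → 0 ('')
  [17] 0/11 → 1 ('c')
  [18] 11/8 → 2 ('cb')
  [19] 8/19 → 0 ('')
  [20] 19/16 → 3 ('dab')
  [21] 16/3 → 0 ('')
  [22] 3/14 → 1 ('e')

n(n+1)/2 = 23·24/2 = 276
Σ LCP = 0 + 1 + 1 + 3 + 2 + 2 + 1 + 1 + 0 + 2 + 2 + 1 + 1 + 1 + 4 + 1 + 0 + 1 + 2 + 0 + 3 + 0 + 1 = 30
distinct = 276 − 30 = 246

246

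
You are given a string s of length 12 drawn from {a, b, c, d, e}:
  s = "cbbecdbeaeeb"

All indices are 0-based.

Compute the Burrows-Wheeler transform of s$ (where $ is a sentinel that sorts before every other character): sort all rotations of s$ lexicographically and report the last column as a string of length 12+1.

beecdb$ecbeba

rank  rotation       last
    0  $cbbecdbeaeeb  b
    1  aeeb$cbbecdbe  e
    2  b$cbbecdbeaee  e
    3  bbecdbeaeeb$c  c
    4  beaeeb$cbbecd  d
    5  becdbeaeeb$cb  b
    6  cbbecdbeaeeb$  $
    7  cdbeaeeb$cbbe  e
    8  dbeaeeb$cbbec  c
    9  eaeeb$cbbecdb  b
   10  eb$cbbecdbeae  e
   11  ecdbeaeeb$cbb  b
   12  eeb$cbbecdbea  a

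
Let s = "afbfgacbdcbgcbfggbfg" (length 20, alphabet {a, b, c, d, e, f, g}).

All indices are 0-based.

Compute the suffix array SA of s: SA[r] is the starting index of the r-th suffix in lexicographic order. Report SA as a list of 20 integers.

[5, 0, 7, 17, 2, 13, 10, 6, 12, 9, 8, 1, 18, 3, 14, 19, 4, 16, 11, 15]

rank→(start, suffix):
  0 → (5, 'acbdcbgcbfggbfg')
  1 → (0, 'afbfgacbdcbgcbfggbfg')
  2 → (7, 'bdcbgcbfggbfg')
  3 → (17, 'bfg')
  4 → (2, 'bfgacbdcbgcbfggbfg')
  5 → (13, 'bfggbfg')
  6 → (10, 'bgcbfggbfg')
  7 → (6, 'cbdcbgcbfggbfg')
  8 → (12, 'cbfggbfg')
  9 → (9, 'cbgcbfggbfg')
  10 → (8, 'dcbgcbfggbfg')
  11 → (1, 'fbfgacbdcbgcbfggbfg')
  12 → (18, 'fg')
  13 → (3, 'fgacbdcbgcbfggbfg')
  14 → (14, 'fggbfg')
  15 → (19, 'g')
  16 → (4, 'gacbdcbgcbfggbfg')
  17 → (16, 'gbfg')
  18 → (11, 'gcbfggbfg')
  19 → (15, 'ggbfg')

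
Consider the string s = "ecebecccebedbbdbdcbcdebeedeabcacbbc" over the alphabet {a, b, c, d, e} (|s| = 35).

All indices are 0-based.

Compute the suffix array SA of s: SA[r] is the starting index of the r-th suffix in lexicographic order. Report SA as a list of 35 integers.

rank | idx | suffix
   0 |  27 | abcacbbc
   1 |  30 | acbbc
   2 |  32 | bbc
   3 |  12 | bbdbdcbcdebeedeabcacbbc
   4 |  33 | bc
   5 |  28 | bcacbbc
   6 |  18 | bcdebeedeabcacbbc
   7 |  13 | bdbdcbcdebeedeabcacbbc
   8 |  15 | bdcbcdebeedeabcacbbc
   9 |   3 | becccebedbbdbdcbcdebeedeabcacbbc
  10 |   9 | bedbbdbdcbcdebeedeabcacbbc
  11 |  22 | beedeabcacbbc
  12 |  34 | c
  13 |  29 | cacbbc
  14 |  31 | cbbc
  15 |  17 | cbcdebeedeabcacbbc
  16 |   5 | cccebedbbdbdcbcdebeedeabcacbbc
  17 |   6 | ccebedbbdbdcbcdebeedeabcacbbc
  18 |  19 | cdebeedeabcacbbc
  19 |   1 | cebecccebedbbdbdcbcdebeedeabcacbbc
  20 |   7 | cebedbbdbdcbcdebeedeabcacbbc
  21 |  11 | dbbdbdcbcdebeedeabcacbbc
  22 |  14 | dbdcbcdebeedeabcacbbc
  23 |  16 | dcbcdebeedeabcacbbc
  24 |  25 | deabcacbbc
  25 |  20 | debeedeabcacbbc
  26 |  26 | eabcacbbc
  27 |   2 | ebecccebedbbdbdcbcdebeedeabcacbbc
  28 |   8 | ebedbbdbdcbcdebeedeabcacbbc
  29 |  21 | ebeedeabcacbbc
  30 |   4 | ecccebedbbdbdcbcdebeedeabcacbbc
  31 |   0 | ecebecccebedbbdbdcbcdebeedeabcacbbc
  32 |  10 | edbbdbdcbcdebeedeabcacbbc
  33 |  24 | edeabcacbbc
  34 |  23 | eedeabcacbbc

[27, 30, 32, 12, 33, 28, 18, 13, 15, 3, 9, 22, 34, 29, 31, 17, 5, 6, 19, 1, 7, 11, 14, 16, 25, 20, 26, 2, 8, 21, 4, 0, 10, 24, 23]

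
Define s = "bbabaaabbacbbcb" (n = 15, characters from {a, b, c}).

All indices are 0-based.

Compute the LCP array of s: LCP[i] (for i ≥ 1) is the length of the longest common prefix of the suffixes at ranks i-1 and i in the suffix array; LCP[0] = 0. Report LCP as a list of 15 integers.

rank | idx | suffix
   0 |   4 | aaabbacbbcb
   1 |   5 | aabbacbbcb
   2 |   2 | abaaabbacbbcb
   3 |   6 | abbacbbcb
   4 |   9 | acbbcb
   5 |  14 | b
   6 |   3 | baaabbacbbcb
   7 |   1 | babaaabbacbbcb
   8 |   8 | bacbbcb
   9 |   0 | bbabaaabbacbbcb
  10 |   7 | bbacbbcb
  11 |  11 | bbcb
  12 |  12 | bcb
  13 |  13 | cb
  14 |  10 | cbbcb

SA = [4, 5, 2, 6, 9, 14, 3, 1, 8, 0, 7, 11, 12, 13, 10]
[i] adj suffixes → lcp
  [1] 4/5 → 2 ('aa')
  [2] 5/2 → 1 ('a')
  [3] 2/6 → 2 ('ab')
  [4] 6/9 → 1 ('a')
  [5] 9/14 → 0 ('')
  [6] 14/3 → 1 ('b')
  [7] 3/1 → 2 ('ba')
  [8] 1/8 → 2 ('ba')
  [9] 8/0 → 1 ('b')
  [10] 0/7 → 3 ('bba')
  [11] 7/11 → 2 ('bb')
  [12] 11/12 → 1 ('b')
  [13] 12/13 → 0 ('')
  [14] 13/10 → 2 ('cb')

[0, 2, 1, 2, 1, 0, 1, 2, 2, 1, 3, 2, 1, 0, 2]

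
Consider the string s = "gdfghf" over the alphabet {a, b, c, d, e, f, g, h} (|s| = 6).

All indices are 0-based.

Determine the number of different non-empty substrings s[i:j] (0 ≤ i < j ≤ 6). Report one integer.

rank→(start, suffix):
  0 → (1, 'dfghf')
  1 → (5, 'f')
  2 → (2, 'fghf')
  3 → (0, 'gdfghf')
  4 → (3, 'ghf')
  5 → (4, 'hf')

SA = [1, 5, 2, 0, 3, 4]
i: (SA[i-1],SA[i]) lcp shared
  1: (1,5) 0 ''
  2: (5,2) 1 'f'
  3: (2,0) 0 ''
  4: (0,3) 1 'g'
  5: (3,4) 0 ''

n(n+1)/2 = 6·7/2 = 21
Σ LCP = 0 + 0 + 1 + 0 + 1 + 0 = 2
distinct = 21 − 2 = 19

19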